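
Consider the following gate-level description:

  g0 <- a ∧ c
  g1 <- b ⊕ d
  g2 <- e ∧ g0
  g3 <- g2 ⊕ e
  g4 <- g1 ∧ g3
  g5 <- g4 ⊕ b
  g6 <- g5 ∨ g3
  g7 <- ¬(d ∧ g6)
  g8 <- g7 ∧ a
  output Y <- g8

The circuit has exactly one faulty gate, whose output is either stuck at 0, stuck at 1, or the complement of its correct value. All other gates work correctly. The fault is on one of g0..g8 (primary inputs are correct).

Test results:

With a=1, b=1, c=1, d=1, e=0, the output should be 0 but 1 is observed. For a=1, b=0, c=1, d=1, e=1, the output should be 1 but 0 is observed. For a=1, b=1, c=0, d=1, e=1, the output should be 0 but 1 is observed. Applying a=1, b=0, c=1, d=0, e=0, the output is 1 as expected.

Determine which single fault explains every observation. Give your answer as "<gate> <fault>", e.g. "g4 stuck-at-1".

g6 inverted output

Fault-free values for test 1 (a=1, b=1, c=1, d=1, e=0): g0=1, g1=0, g2=0, g3=0, g4=0, g5=1, g6=1, g7=0, g8=0, giving Y=0. Observed 1.
Test 1: faults giving observed 1 are {g4 stuck-at-1, g4 inverted output, g5 stuck-at-0, g5 inverted output, g6 stuck-at-0, g6 inverted output, g7 stuck-at-1, g7 inverted output, g8 stuck-at-1, g8 inverted output}.
Test 2 (a=1, b=0, c=1, d=1, e=1): fault-free g0=1, g1=1, g2=1, g3=0, g4=0, g5=0, g6=0, g7=1, g8=1 → 1; observed 0. Eliminates g5 stuck-at-0, g6 stuck-at-0, g7 stuck-at-1, g8 stuck-at-1.
Test 3 (a=1, b=1, c=0, d=1, e=1): fault-free g0=0, g1=0, g2=0, g3=1, g4=0, g5=1, g6=1, g7=0, g8=0 → 0; observed 1. Eliminates g4 stuck-at-1, g4 inverted output, g5 inverted output.
Test 4 (a=1, b=0, c=1, d=0, e=0): fault-free g0=1, g1=0, g2=0, g3=0, g4=0, g5=0, g6=0, g7=1, g8=1 → 1; observed 1. Eliminates g7 inverted output, g8 inverted output.
Only g6 inverted output is consistent with every test.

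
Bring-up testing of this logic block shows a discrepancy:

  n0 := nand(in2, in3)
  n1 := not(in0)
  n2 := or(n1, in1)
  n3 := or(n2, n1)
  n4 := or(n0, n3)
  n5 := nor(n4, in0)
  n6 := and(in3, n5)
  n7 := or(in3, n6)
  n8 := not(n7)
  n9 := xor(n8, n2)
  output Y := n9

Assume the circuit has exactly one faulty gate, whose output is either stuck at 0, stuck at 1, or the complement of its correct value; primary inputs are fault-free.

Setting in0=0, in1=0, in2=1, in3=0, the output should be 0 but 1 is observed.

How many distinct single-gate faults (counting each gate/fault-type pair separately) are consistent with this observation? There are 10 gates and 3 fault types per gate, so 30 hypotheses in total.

12

Fault-free: n0=1, n1=1, n2=1, n3=1, n4=1, n5=0, n6=0, n7=0, n8=1, n9=0 → 0. Observed 1.
  n0: none of the 3 fault types match ✗
  n1: stuck-at-0, inverted output ✓; others ✗
  n2: stuck-at-0, inverted output ✓; others ✗
  n3: none of the 3 fault types match ✗
  n4: none of the 3 fault types match ✗
  n5: none of the 3 fault types match ✗
  n6: stuck-at-1, inverted output ✓; others ✗
  n7: stuck-at-1, inverted output ✓; others ✗
  n8: stuck-at-0, inverted output ✓; others ✗
  n9: stuck-at-1, inverted output ✓; others ✗
Consistent faults: {n1 stuck-at-0, n1 inverted output, n2 stuck-at-0, n2 inverted output, n6 stuck-at-1, n6 inverted output, n7 stuck-at-1, n7 inverted output, n8 stuck-at-0, n8 inverted output, n9 stuck-at-1, n9 inverted output} — 12 in all.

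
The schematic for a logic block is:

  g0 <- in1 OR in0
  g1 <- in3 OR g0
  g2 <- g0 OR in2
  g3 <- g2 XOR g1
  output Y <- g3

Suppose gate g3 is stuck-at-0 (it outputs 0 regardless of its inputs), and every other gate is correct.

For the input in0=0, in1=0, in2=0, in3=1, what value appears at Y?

0

Propagate with g3 forced: g0=0, g1=1, g2=0, g3=0 [stuck-at-0].
So Y = 0. (Without the fault it would be 1.)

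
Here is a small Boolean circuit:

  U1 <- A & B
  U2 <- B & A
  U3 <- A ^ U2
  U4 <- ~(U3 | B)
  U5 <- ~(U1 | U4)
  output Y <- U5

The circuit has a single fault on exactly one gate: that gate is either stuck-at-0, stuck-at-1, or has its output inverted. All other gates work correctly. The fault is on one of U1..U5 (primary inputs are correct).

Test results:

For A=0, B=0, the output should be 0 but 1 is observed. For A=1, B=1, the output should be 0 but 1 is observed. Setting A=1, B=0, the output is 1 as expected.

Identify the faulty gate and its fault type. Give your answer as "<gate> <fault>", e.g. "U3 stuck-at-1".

Fault-free values for test 1 (A=0, B=0): U1=0, U2=0, U3=0, U4=1, U5=0, giving Y=0. Observed 1.
Test 1: faults giving observed 1 are {U2 stuck-at-1, U2 inverted output, U3 stuck-at-1, U3 inverted output, U4 stuck-at-0, U4 inverted output, U5 stuck-at-1, U5 inverted output}.
Test 2 (A=1, B=1): fault-free U1=1, U2=1, U3=0, U4=0, U5=0 → 0; observed 1. Eliminates U2 stuck-at-1, U2 inverted output, U3 stuck-at-1, U3 inverted output, U4 stuck-at-0, U4 inverted output.
Test 3 (A=1, B=0): fault-free U1=0, U2=0, U3=1, U4=0, U5=1 → 1; observed 1. Eliminates U5 inverted output.
Only U5 stuck-at-1 is consistent with every test.

U5 stuck-at-1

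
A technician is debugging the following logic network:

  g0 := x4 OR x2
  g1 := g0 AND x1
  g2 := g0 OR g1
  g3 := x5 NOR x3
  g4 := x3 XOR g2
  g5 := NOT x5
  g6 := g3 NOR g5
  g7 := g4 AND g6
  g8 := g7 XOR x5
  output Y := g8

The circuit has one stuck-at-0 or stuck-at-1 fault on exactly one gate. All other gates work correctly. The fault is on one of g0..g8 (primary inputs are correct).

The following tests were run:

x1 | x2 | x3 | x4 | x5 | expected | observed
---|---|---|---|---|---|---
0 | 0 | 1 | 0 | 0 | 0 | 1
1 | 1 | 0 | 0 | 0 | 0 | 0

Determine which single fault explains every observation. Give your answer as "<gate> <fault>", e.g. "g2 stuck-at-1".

Fault-free values for test 1 (x1=0, x2=0, x3=1, x4=0, x5=0): g0=0, g1=0, g2=0, g3=0, g4=1, g5=1, g6=0, g7=0, g8=0, giving Y=0. Observed 1.
Test 1: faults giving observed 1 are {g5 stuck-at-0, g6 stuck-at-1, g7 stuck-at-1, g8 stuck-at-1}.
Test 2 (x1=1, x2=1, x3=0, x4=0, x5=0): fault-free g0=1, g1=1, g2=1, g3=1, g4=1, g5=1, g6=0, g7=0, g8=0 → 0; observed 0. Eliminates g6 stuck-at-1, g7 stuck-at-1, g8 stuck-at-1.
Only g5 stuck-at-0 is consistent with every test.

g5 stuck-at-0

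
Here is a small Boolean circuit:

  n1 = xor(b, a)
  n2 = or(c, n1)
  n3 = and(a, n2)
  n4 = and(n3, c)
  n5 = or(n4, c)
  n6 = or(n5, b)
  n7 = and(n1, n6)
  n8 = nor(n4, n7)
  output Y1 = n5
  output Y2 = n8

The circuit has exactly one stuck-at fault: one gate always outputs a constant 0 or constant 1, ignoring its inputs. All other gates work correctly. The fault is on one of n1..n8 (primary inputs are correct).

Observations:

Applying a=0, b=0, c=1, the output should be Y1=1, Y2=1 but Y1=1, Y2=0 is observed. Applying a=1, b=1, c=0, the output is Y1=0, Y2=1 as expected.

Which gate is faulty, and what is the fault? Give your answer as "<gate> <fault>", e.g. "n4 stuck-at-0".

n3 stuck-at-1

Fault-free values for test 1 (a=0, b=0, c=1): n1=0, n2=1, n3=0, n4=0, n5=1, n6=1, n7=0, n8=1, giving Y1=1, Y2=1. Observed Y1=1, Y2=0.
Test 1: faults giving observed Y1=1, Y2=0 are {n1 stuck-at-1, n3 stuck-at-1, n4 stuck-at-1, n7 stuck-at-1, n8 stuck-at-0}.
Test 2 (a=1, b=1, c=0): fault-free n1=0, n2=0, n3=0, n4=0, n5=0, n6=1, n7=0, n8=1 → Y1=0, Y2=1; observed Y1=0, Y2=1. Eliminates n1 stuck-at-1, n4 stuck-at-1, n7 stuck-at-1, n8 stuck-at-0.
Only n3 stuck-at-1 is consistent with every test.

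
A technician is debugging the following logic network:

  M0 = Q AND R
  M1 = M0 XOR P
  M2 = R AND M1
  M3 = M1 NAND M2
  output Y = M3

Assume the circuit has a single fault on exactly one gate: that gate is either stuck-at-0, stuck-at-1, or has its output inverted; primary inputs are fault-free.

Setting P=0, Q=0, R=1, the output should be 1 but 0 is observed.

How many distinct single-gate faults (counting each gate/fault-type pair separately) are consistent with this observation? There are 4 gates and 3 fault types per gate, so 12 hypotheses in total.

6

Fault-free: M0=0, M1=0, M2=0, M3=1 → 1. Observed 0.
  M0 stuck-at-0: output 1 ✗
  M0 stuck-at-1: output 0 ✓
  M0 inverted output: output 0 ✓
  M1 stuck-at-0: output 1 ✗
  M1 stuck-at-1: output 0 ✓
  M1 inverted output: output 0 ✓
  M2 stuck-at-0: output 1 ✗
  M2 stuck-at-1: output 1 ✗
  M2 inverted output: output 1 ✗
  M3 stuck-at-0: output 0 ✓
  M3 stuck-at-1: output 1 ✗
  M3 inverted output: output 0 ✓
Consistent faults: {M0 stuck-at-1, M0 inverted output, M1 stuck-at-1, M1 inverted output, M3 stuck-at-0, M3 inverted output} — 6 in all.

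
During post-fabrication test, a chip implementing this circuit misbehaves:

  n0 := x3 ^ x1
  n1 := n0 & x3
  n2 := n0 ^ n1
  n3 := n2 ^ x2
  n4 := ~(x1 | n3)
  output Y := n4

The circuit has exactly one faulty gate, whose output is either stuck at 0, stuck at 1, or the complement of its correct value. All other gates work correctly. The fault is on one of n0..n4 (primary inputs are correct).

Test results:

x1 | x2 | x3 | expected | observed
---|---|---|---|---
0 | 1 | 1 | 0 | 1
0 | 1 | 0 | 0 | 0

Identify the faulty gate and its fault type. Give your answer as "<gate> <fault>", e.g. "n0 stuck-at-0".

n1 stuck-at-0

Fault-free values for test 1 (x1=0, x2=1, x3=1): n0=1, n1=1, n2=0, n3=1, n4=0, giving Y=0. Observed 1.
Test 1: faults giving observed 1 are {n1 stuck-at-0, n1 inverted output, n2 stuck-at-1, n2 inverted output, n3 stuck-at-0, n3 inverted output, n4 stuck-at-1, n4 inverted output}.
Test 2 (x1=0, x2=1, x3=0): fault-free n0=0, n1=0, n2=0, n3=1, n4=0 → 0; observed 0. Eliminates n1 inverted output, n2 stuck-at-1, n2 inverted output, n3 stuck-at-0, n3 inverted output, n4 stuck-at-1, n4 inverted output.
Only n1 stuck-at-0 is consistent with every test.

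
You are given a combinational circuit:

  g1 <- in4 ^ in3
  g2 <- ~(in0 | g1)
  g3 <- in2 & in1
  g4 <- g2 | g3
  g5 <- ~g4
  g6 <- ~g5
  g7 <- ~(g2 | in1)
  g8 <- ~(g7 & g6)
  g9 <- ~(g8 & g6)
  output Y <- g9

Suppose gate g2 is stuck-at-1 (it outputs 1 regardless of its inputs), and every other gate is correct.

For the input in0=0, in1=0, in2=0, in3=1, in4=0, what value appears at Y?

Propagate with g2 forced: g1=1, g2=1 [stuck-at-1], g3=0, g4=1, g5=0, g6=1, g7=0, g8=1, g9=0.
So Y = 0. (Without the fault it would be 1.)

0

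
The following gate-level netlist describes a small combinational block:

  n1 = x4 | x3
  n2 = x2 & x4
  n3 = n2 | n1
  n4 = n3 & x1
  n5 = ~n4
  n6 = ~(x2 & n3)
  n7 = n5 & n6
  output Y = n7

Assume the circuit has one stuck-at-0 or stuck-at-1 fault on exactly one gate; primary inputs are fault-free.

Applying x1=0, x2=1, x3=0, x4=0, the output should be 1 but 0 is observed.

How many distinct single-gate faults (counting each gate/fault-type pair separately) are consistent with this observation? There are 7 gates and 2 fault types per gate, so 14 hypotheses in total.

7

Fault-free: n1=0, n2=0, n3=0, n4=0, n5=1, n6=1, n7=1 → 1. Observed 0.
  n1 stuck-at-0: output 1 ✗
  n1 stuck-at-1: output 0 ✓
  n2 stuck-at-0: output 1 ✗
  n2 stuck-at-1: output 0 ✓
  n3 stuck-at-0: output 1 ✗
  n3 stuck-at-1: output 0 ✓
  n4 stuck-at-0: output 1 ✗
  n4 stuck-at-1: output 0 ✓
  n5 stuck-at-0: output 0 ✓
  n5 stuck-at-1: output 1 ✗
  n6 stuck-at-0: output 0 ✓
  n6 stuck-at-1: output 1 ✗
  n7 stuck-at-0: output 0 ✓
  n7 stuck-at-1: output 1 ✗
Consistent faults: {n1 stuck-at-1, n2 stuck-at-1, n3 stuck-at-1, n4 stuck-at-1, n5 stuck-at-0, n6 stuck-at-0, n7 stuck-at-0} — 7 in all.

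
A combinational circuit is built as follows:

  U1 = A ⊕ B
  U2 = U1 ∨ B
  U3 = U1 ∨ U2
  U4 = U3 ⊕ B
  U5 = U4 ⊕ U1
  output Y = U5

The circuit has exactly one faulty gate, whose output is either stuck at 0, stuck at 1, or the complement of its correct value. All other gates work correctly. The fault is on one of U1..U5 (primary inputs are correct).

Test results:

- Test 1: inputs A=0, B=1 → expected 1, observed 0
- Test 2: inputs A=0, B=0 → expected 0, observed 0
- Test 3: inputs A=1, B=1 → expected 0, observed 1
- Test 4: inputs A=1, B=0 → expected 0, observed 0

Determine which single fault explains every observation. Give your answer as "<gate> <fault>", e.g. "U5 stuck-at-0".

U1 inverted output

Fault-free values for test 1 (A=0, B=1): U1=1, U2=1, U3=1, U4=0, U5=1, giving Y=1. Observed 0.
Test 1: faults giving observed 0 are {U1 stuck-at-0, U1 inverted output, U3 stuck-at-0, U3 inverted output, U4 stuck-at-1, U4 inverted output, U5 stuck-at-0, U5 inverted output}.
Test 2 (A=0, B=0): fault-free U1=0, U2=0, U3=0, U4=0, U5=0 → 0; observed 0. Eliminates U3 inverted output, U4 stuck-at-1, U4 inverted output, U5 inverted output.
Test 3 (A=1, B=1): fault-free U1=0, U2=1, U3=1, U4=0, U5=0 → 0; observed 1. Eliminates U1 stuck-at-0, U5 stuck-at-0.
Test 4 (A=1, B=0): fault-free U1=1, U2=1, U3=1, U4=1, U5=0 → 0; observed 0. Eliminates U3 stuck-at-0.
Only U1 inverted output is consistent with every test.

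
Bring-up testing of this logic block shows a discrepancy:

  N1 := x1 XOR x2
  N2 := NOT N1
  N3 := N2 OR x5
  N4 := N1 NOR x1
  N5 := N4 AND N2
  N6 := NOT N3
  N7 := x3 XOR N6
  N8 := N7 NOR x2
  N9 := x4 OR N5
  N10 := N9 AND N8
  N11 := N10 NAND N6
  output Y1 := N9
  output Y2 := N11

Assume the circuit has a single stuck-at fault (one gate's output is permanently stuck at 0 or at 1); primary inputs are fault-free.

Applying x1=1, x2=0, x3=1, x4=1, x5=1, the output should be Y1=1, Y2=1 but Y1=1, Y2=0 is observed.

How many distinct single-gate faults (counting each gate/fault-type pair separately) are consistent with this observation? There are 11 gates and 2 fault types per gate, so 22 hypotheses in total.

3

Fault-free: N1=1, N2=0, N3=1, N4=0, N5=0, N6=0, N7=1, N8=0, N9=1, N10=0, N11=1 → Y1=1, Y2=1. Observed Y1=1, Y2=0.
  N1: none of the 2 fault types match ✗
  N2: none of the 2 fault types match ✗
  N3: stuck-at-0 ✓; others ✗
  N4: none of the 2 fault types match ✗
  N5: none of the 2 fault types match ✗
  N6: stuck-at-1 ✓; others ✗
  N7: none of the 2 fault types match ✗
  N8: none of the 2 fault types match ✗
  N9: none of the 2 fault types match ✗
  N10: none of the 2 fault types match ✗
  N11: stuck-at-0 ✓; others ✗
Consistent faults: {N3 stuck-at-0, N6 stuck-at-1, N11 stuck-at-0} — 3 in all.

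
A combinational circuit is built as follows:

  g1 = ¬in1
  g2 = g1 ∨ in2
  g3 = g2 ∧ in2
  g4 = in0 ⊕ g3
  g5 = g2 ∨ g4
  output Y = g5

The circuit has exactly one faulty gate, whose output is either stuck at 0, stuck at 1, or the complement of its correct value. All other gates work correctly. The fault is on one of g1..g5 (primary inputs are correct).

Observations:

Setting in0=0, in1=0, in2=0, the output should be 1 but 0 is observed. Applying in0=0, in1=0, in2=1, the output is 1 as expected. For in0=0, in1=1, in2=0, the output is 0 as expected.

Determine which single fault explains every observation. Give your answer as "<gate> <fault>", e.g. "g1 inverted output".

Fault-free values for test 1 (in0=0, in1=0, in2=0): g1=1, g2=1, g3=0, g4=0, g5=1, giving Y=1. Observed 0.
Test 1: faults giving observed 0 are {g1 stuck-at-0, g1 inverted output, g2 stuck-at-0, g2 inverted output, g5 stuck-at-0, g5 inverted output}.
Test 2 (in0=0, in1=0, in2=1): fault-free g1=1, g2=1, g3=1, g4=1, g5=1 → 1; observed 1. Eliminates g2 stuck-at-0, g2 inverted output, g5 stuck-at-0, g5 inverted output.
Test 3 (in0=0, in1=1, in2=0): fault-free g1=0, g2=0, g3=0, g4=0, g5=0 → 0; observed 0. Eliminates g1 inverted output.
Only g1 stuck-at-0 is consistent with every test.

g1 stuck-at-0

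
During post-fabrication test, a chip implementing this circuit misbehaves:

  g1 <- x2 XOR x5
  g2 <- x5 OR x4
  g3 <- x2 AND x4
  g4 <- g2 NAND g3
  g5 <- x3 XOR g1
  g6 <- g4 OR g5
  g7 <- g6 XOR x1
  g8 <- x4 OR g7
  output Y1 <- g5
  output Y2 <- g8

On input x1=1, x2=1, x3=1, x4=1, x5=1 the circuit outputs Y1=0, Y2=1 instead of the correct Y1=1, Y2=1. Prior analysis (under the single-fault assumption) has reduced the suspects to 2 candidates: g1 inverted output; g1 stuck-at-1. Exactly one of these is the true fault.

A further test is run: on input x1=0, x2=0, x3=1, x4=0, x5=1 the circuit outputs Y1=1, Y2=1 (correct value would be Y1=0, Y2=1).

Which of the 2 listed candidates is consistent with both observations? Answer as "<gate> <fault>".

Evaluate each candidate on input x1=0, x2=0, x3=1, x4=0, x5=1:
  g1 inverted output: g1=0 [inverted output], g2=1, g3=0, g4=1, g5=1, g6=1, g7=1, g8=1 → Y1=1, Y2=1 — matches
  g1 stuck-at-1: g1=1 [stuck-at-1], g2=1, g3=0, g4=1, g5=0, g6=1, g7=1, g8=1 → Y1=0, Y2=1 — eliminated
Only g1 inverted output reproduces the observed Y1=1, Y2=1.

g1 inverted output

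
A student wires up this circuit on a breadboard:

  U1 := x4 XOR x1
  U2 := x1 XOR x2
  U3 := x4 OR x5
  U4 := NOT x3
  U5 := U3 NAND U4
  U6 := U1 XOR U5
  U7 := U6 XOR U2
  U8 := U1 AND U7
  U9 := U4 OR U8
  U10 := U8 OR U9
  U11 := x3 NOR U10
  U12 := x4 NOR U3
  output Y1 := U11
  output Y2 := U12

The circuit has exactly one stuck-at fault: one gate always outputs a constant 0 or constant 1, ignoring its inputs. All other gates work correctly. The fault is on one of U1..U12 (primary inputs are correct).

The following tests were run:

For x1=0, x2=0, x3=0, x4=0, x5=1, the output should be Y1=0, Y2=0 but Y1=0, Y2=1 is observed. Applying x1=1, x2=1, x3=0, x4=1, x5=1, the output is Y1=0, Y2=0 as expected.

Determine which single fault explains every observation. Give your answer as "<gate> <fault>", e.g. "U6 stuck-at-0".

U3 stuck-at-0

Fault-free values for test 1 (x1=0, x2=0, x3=0, x4=0, x5=1): U1=0, U2=0, U3=1, U4=1, U5=0, U6=0, U7=0, U8=0, U9=1, U10=1, U11=0, U12=0, giving Y1=0, Y2=0. Observed Y1=0, Y2=1.
Test 1: faults giving observed Y1=0, Y2=1 are {U3 stuck-at-0, U12 stuck-at-1}.
Test 2 (x1=1, x2=1, x3=0, x4=1, x5=1): fault-free U1=0, U2=0, U3=1, U4=1, U5=0, U6=0, U7=0, U8=0, U9=1, U10=1, U11=0, U12=0 → Y1=0, Y2=0; observed Y1=0, Y2=0. Eliminates U12 stuck-at-1.
Only U3 stuck-at-0 is consistent with every test.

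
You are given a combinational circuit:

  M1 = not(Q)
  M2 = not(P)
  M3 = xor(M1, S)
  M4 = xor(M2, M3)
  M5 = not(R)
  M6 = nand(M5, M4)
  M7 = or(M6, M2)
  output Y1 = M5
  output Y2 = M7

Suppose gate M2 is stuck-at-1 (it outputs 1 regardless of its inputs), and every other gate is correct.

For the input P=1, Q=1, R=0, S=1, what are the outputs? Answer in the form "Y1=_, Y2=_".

Y1=1, Y2=1

Propagate with M2 forced: M1=0, M2=1 [stuck-at-1], M3=1, M4=0, M5=1, M6=1, M7=1.
So the outputs are Y1=1, Y2=1. (Without the fault they would be Y1=1, Y2=0.)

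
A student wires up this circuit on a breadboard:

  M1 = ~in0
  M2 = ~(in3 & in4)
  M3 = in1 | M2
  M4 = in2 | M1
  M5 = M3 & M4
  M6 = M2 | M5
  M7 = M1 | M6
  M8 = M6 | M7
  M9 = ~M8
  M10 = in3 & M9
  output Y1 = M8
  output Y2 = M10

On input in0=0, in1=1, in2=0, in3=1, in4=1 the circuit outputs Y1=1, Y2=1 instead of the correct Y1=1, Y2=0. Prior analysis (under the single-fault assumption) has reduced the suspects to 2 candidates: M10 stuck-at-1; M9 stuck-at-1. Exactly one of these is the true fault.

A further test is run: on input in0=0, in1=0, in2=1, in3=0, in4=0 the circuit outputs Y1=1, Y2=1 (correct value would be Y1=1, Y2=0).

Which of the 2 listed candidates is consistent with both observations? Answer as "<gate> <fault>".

M10 stuck-at-1

Evaluate each candidate on input in0=0, in1=0, in2=1, in3=0, in4=0:
  M10 stuck-at-1: M1=1, M2=1, M3=1, M4=1, M5=1, M6=1, M7=1, M8=1, M9=0, M10=1 [stuck-at-1] → Y1=1, Y2=1 — matches
  M9 stuck-at-1: M1=1, M2=1, M3=1, M4=1, M5=1, M6=1, M7=1, M8=1, M9=1 [stuck-at-1], M10=0 → Y1=1, Y2=0 — eliminated
Only M10 stuck-at-1 reproduces the observed Y1=1, Y2=1.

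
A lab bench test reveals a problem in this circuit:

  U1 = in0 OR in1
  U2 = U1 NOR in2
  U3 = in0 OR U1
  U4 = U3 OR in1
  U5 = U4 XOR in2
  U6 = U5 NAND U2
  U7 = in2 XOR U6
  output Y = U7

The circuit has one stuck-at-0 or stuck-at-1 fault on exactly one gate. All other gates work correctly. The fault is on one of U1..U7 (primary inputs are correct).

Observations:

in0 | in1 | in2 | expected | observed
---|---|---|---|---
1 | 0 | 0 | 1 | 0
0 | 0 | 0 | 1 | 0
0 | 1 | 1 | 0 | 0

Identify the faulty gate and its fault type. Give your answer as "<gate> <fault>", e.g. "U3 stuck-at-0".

Fault-free values for test 1 (in0=1, in1=0, in2=0): U1=1, U2=0, U3=1, U4=1, U5=1, U6=1, U7=1, giving Y=1. Observed 0.
Test 1: faults giving observed 0 are {U1 stuck-at-0, U2 stuck-at-1, U6 stuck-at-0, U7 stuck-at-0}.
Test 2 (in0=0, in1=0, in2=0): fault-free U1=0, U2=1, U3=0, U4=0, U5=0, U6=1, U7=1 → 1; observed 0. Eliminates U1 stuck-at-0, U2 stuck-at-1.
Test 3 (in0=0, in1=1, in2=1): fault-free U1=1, U2=0, U3=1, U4=1, U5=0, U6=1, U7=0 → 0; observed 0. Eliminates U6 stuck-at-0.
Only U7 stuck-at-0 is consistent with every test.

U7 stuck-at-0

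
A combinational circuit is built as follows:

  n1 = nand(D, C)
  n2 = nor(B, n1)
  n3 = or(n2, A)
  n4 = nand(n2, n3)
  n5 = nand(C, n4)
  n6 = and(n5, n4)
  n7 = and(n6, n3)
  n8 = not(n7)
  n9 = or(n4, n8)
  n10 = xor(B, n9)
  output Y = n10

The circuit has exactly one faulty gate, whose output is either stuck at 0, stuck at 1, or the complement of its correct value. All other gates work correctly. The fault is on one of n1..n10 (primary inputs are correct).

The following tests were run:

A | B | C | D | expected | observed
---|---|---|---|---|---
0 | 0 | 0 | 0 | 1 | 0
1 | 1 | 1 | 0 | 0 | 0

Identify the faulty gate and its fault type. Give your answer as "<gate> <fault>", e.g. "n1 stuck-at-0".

Fault-free values for test 1 (A=0, B=0, C=0, D=0): n1=1, n2=0, n3=0, n4=1, n5=1, n6=1, n7=0, n8=1, n9=1, n10=1, giving Y=1. Observed 0.
Test 1: faults giving observed 0 are {n9 stuck-at-0, n9 inverted output, n10 stuck-at-0, n10 inverted output}.
Test 2 (A=1, B=1, C=1, D=0): fault-free n1=1, n2=0, n3=1, n4=1, n5=0, n6=0, n7=0, n8=1, n9=1, n10=0 → 0; observed 0. Eliminates n9 stuck-at-0, n9 inverted output, n10 inverted output.
Only n10 stuck-at-0 is consistent with every test.

n10 stuck-at-0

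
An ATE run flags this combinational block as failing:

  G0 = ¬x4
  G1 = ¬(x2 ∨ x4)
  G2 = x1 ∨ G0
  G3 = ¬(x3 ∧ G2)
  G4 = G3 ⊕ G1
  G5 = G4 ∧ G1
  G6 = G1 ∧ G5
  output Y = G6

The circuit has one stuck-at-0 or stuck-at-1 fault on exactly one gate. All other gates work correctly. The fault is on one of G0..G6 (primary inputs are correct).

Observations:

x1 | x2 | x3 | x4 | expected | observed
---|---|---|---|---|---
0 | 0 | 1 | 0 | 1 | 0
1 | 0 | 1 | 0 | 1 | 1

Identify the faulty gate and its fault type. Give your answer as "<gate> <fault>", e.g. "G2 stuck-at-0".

G0 stuck-at-0

Fault-free values for test 1 (x1=0, x2=0, x3=1, x4=0): G0=1, G1=1, G2=1, G3=0, G4=1, G5=1, G6=1, giving Y=1. Observed 0.
Test 1: faults giving observed 0 are {G0 stuck-at-0, G1 stuck-at-0, G2 stuck-at-0, G3 stuck-at-1, G4 stuck-at-0, G5 stuck-at-0, G6 stuck-at-0}.
Test 2 (x1=1, x2=0, x3=1, x4=0): fault-free G0=1, G1=1, G2=1, G3=0, G4=1, G5=1, G6=1 → 1; observed 1. Eliminates G1 stuck-at-0, G2 stuck-at-0, G3 stuck-at-1, G4 stuck-at-0, G5 stuck-at-0, G6 stuck-at-0.
Only G0 stuck-at-0 is consistent with every test.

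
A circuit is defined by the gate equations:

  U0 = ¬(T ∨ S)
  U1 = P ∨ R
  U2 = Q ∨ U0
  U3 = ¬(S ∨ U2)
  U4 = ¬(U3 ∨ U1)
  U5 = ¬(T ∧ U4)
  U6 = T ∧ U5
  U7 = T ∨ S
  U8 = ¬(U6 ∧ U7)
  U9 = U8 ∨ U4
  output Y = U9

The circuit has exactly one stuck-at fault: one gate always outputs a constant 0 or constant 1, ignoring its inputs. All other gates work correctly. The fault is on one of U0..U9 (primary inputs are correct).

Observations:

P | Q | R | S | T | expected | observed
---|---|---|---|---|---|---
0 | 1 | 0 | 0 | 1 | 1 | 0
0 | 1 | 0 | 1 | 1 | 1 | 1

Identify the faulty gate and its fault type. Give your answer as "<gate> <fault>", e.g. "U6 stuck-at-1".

U2 stuck-at-0

Fault-free values for test 1 (P=0, Q=1, R=0, S=0, T=1): U0=0, U1=0, U2=1, U3=0, U4=1, U5=0, U6=0, U7=1, U8=1, U9=1, giving Y=1. Observed 0.
Test 1: faults giving observed 0 are {U1 stuck-at-1, U2 stuck-at-0, U3 stuck-at-1, U4 stuck-at-0, U9 stuck-at-0}.
Test 2 (P=0, Q=1, R=0, S=1, T=1): fault-free U0=0, U1=0, U2=1, U3=0, U4=1, U5=0, U6=0, U7=1, U8=1, U9=1 → 1; observed 1. Eliminates U1 stuck-at-1, U3 stuck-at-1, U4 stuck-at-0, U9 stuck-at-0.
Only U2 stuck-at-0 is consistent with every test.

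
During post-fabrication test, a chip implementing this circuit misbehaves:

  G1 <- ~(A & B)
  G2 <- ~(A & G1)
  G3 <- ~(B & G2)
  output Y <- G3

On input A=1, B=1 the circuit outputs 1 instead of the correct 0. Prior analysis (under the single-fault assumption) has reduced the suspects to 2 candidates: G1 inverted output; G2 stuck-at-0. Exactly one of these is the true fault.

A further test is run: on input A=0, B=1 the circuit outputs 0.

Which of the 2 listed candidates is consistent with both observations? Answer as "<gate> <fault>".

G1 inverted output

Evaluate each candidate on input A=0, B=1:
  G1 inverted output: G1=0 [inverted output], G2=1, G3=0 → 0 — matches
  G2 stuck-at-0: G1=1, G2=0 [stuck-at-0], G3=1 → 1 — eliminated
Only G1 inverted output reproduces the observed 0.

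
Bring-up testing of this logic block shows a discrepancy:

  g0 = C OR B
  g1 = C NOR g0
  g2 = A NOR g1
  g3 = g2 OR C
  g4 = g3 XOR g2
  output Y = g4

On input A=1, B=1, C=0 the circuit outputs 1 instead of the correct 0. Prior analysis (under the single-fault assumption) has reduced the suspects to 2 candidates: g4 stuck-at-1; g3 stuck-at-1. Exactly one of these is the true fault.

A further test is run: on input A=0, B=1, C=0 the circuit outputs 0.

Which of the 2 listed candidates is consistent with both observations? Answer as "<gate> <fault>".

Evaluate each candidate on input A=0, B=1, C=0:
  g4 stuck-at-1: g0=1, g1=0, g2=1, g3=1, g4=1 [stuck-at-1] → 1 — eliminated
  g3 stuck-at-1: g0=1, g1=0, g2=1, g3=1 [stuck-at-1], g4=0 → 0 — matches
Only g3 stuck-at-1 reproduces the observed 0.

g3 stuck-at-1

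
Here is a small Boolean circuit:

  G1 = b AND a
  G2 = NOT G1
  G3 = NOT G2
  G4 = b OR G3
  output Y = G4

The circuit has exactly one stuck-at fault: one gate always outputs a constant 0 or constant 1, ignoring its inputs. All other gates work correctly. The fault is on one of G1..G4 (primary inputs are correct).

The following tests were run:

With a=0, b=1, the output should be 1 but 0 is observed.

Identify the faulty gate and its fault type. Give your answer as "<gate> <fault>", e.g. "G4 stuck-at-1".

Fault-free values for test 1 (a=0, b=1): G1=0, G2=1, G3=0, G4=1, giving Y=1. Observed 0.
Test 1: faults giving observed 0 are {G4 stuck-at-0}.
Only G4 stuck-at-0 is consistent with every test.

G4 stuck-at-0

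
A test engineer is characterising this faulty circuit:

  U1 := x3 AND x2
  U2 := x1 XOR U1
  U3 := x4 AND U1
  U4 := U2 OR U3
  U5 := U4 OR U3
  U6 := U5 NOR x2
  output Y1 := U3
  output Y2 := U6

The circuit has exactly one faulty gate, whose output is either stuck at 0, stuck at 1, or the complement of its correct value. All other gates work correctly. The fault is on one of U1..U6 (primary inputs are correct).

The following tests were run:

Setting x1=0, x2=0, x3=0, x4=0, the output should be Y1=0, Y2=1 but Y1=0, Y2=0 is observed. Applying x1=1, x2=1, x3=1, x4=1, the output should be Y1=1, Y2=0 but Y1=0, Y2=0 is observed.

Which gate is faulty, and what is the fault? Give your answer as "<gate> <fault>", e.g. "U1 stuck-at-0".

U1 inverted output

Fault-free values for test 1 (x1=0, x2=0, x3=0, x4=0): U1=0, U2=0, U3=0, U4=0, U5=0, U6=1, giving Y1=0, Y2=1. Observed Y1=0, Y2=0.
Test 1: faults giving observed Y1=0, Y2=0 are {U1 stuck-at-1, U1 inverted output, U2 stuck-at-1, U2 inverted output, U4 stuck-at-1, U4 inverted output, U5 stuck-at-1, U5 inverted output, U6 stuck-at-0, U6 inverted output}.
Test 2 (x1=1, x2=1, x3=1, x4=1): fault-free U1=1, U2=0, U3=1, U4=1, U5=1, U6=0 → Y1=1, Y2=0; observed Y1=0, Y2=0. Eliminates U1 stuck-at-1, U2 stuck-at-1, U2 inverted output, U4 stuck-at-1, U4 inverted output, U5 stuck-at-1, U5 inverted output, U6 stuck-at-0, U6 inverted output.
Only U1 inverted output is consistent with every test.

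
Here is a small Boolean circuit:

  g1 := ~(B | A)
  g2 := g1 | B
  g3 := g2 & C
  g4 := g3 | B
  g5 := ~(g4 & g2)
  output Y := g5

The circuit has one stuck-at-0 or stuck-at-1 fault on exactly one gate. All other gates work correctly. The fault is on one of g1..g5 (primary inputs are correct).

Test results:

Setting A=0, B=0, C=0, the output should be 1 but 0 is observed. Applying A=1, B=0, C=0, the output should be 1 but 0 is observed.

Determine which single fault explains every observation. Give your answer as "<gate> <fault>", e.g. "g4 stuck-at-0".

Fault-free values for test 1 (A=0, B=0, C=0): g1=1, g2=1, g3=0, g4=0, g5=1, giving Y=1. Observed 0.
Test 1: faults giving observed 0 are {g3 stuck-at-1, g4 stuck-at-1, g5 stuck-at-0}.
Test 2 (A=1, B=0, C=0): fault-free g1=0, g2=0, g3=0, g4=0, g5=1 → 1; observed 0. Eliminates g3 stuck-at-1, g4 stuck-at-1.
Only g5 stuck-at-0 is consistent with every test.

g5 stuck-at-0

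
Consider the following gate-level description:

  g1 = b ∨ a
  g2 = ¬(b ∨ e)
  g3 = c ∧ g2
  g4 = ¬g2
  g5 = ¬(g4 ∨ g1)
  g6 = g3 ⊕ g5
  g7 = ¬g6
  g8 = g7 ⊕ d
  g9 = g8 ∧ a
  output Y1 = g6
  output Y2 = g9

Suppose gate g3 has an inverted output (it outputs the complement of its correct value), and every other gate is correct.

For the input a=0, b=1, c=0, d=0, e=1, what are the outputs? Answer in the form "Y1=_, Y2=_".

Y1=1, Y2=0

Propagate with g3 forced: g1=1, g2=0, g3=1 [inverted output], g4=1, g5=0, g6=1, g7=0, g8=0, g9=0.
So the outputs are Y1=1, Y2=0. (Without the fault they would be Y1=0, Y2=0.)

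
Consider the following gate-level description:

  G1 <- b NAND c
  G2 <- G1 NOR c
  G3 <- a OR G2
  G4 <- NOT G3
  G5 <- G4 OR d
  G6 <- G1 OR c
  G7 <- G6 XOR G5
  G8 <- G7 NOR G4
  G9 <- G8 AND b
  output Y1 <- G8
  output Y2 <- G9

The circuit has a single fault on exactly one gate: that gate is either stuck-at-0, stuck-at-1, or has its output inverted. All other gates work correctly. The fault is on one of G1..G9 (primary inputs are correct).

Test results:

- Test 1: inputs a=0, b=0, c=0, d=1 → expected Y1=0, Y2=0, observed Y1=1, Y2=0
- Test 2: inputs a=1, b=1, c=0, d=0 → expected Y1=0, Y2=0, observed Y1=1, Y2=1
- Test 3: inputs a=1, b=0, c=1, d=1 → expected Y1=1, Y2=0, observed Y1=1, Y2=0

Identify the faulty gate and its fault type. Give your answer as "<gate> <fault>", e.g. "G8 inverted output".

G8 stuck-at-1

Fault-free values for test 1 (a=0, b=0, c=0, d=1): G1=1, G2=0, G3=0, G4=1, G5=1, G6=1, G7=0, G8=0, G9=0, giving Y1=0, Y2=0. Observed Y1=1, Y2=0.
Test 1: faults giving observed Y1=1, Y2=0 are {G2 stuck-at-1, G2 inverted output, G3 stuck-at-1, G3 inverted output, G4 stuck-at-0, G4 inverted output, G8 stuck-at-1, G8 inverted output}.
Test 2 (a=1, b=1, c=0, d=0): fault-free G1=1, G2=0, G3=1, G4=0, G5=0, G6=1, G7=1, G8=0, G9=0 → Y1=0, Y2=0; observed Y1=1, Y2=1. Eliminates G2 stuck-at-1, G2 inverted output, G3 stuck-at-1, G3 inverted output, G4 stuck-at-0, G4 inverted output.
Test 3 (a=1, b=0, c=1, d=1): fault-free G1=1, G2=0, G3=1, G4=0, G5=1, G6=1, G7=0, G8=1, G9=0 → Y1=1, Y2=0; observed Y1=1, Y2=0. Eliminates G8 inverted output.
Only G8 stuck-at-1 is consistent with every test.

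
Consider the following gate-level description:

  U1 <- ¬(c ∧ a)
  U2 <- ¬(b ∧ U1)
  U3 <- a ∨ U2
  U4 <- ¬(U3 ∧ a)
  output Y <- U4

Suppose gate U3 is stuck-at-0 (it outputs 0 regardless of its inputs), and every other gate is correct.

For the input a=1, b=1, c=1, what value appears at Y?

Propagate with U3 forced: U1=0, U2=1, U3=0 [stuck-at-0], U4=1.
So Y = 1. (Without the fault it would be 0.)

1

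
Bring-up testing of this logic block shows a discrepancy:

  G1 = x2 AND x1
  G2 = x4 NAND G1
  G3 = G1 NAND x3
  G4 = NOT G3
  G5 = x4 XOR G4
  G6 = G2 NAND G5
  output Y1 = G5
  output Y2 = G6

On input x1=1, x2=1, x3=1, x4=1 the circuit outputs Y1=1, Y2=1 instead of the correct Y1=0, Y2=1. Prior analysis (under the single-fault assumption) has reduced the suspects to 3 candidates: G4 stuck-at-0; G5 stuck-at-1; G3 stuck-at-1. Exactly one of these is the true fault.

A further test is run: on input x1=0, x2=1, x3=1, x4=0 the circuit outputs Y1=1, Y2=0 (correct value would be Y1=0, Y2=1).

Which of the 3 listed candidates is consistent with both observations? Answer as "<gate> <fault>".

G5 stuck-at-1

Evaluate each candidate on input x1=0, x2=1, x3=1, x4=0:
  G4 stuck-at-0: G1=0, G2=1, G3=1, G4=0 [stuck-at-0], G5=0, G6=1 → Y1=0, Y2=1 — eliminated
  G5 stuck-at-1: G1=0, G2=1, G3=1, G4=0, G5=1 [stuck-at-1], G6=0 → Y1=1, Y2=0 — matches
  G3 stuck-at-1: G1=0, G2=1, G3=1 [stuck-at-1], G4=0, G5=0, G6=1 → Y1=0, Y2=1 — eliminated
Only G5 stuck-at-1 reproduces the observed Y1=1, Y2=0.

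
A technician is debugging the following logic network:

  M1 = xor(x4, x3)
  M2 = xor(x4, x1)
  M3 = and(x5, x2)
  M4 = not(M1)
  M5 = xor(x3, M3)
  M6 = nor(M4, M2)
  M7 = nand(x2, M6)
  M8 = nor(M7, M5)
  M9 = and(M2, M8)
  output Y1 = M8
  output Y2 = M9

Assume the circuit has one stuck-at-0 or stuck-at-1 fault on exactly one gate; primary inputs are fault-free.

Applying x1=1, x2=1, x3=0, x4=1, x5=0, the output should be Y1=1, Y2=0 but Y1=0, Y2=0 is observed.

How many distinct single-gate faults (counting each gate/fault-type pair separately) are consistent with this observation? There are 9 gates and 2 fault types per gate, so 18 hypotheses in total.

Fault-free: M1=1, M2=0, M3=0, M4=0, M5=0, M6=1, M7=0, M8=1, M9=0 → Y1=1, Y2=0. Observed Y1=0, Y2=0.
  M1: stuck-at-0 ✓; others ✗
  M2: stuck-at-1 ✓; others ✗
  M3: stuck-at-1 ✓; others ✗
  M4: stuck-at-1 ✓; others ✗
  M5: stuck-at-1 ✓; others ✗
  M6: stuck-at-0 ✓; others ✗
  M7: stuck-at-1 ✓; others ✗
  M8: stuck-at-0 ✓; others ✗
  M9: none of the 2 fault types match ✗
Consistent faults: {M1 stuck-at-0, M2 stuck-at-1, M3 stuck-at-1, M4 stuck-at-1, M5 stuck-at-1, M6 stuck-at-0, M7 stuck-at-1, M8 stuck-at-0} — 8 in all.

8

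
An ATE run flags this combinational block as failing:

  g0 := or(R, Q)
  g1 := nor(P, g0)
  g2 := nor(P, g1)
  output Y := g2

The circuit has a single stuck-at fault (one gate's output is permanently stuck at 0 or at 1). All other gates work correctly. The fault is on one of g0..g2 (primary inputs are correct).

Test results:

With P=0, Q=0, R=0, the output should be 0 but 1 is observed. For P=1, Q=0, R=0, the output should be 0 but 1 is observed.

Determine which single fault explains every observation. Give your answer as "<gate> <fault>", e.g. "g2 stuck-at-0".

g2 stuck-at-1

Fault-free values for test 1 (P=0, Q=0, R=0): g0=0, g1=1, g2=0, giving Y=0. Observed 1.
Test 1: faults giving observed 1 are {g0 stuck-at-1, g1 stuck-at-0, g2 stuck-at-1}.
Test 2 (P=1, Q=0, R=0): fault-free g0=0, g1=0, g2=0 → 0; observed 1. Eliminates g0 stuck-at-1, g1 stuck-at-0.
Only g2 stuck-at-1 is consistent with every test.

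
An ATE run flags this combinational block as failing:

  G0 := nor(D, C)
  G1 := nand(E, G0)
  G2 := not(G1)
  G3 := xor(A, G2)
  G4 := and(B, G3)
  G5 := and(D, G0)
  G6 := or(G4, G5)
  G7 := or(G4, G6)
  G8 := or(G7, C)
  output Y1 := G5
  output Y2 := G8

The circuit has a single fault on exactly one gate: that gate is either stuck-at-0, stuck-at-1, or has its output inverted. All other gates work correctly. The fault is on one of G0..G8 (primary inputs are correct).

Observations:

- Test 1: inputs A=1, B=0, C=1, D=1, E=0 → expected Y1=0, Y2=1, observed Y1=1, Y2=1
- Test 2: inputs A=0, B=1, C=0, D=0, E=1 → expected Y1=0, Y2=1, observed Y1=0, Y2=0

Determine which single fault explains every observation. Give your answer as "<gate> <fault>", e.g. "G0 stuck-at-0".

Fault-free values for test 1 (A=1, B=0, C=1, D=1, E=0): G0=0, G1=1, G2=0, G3=1, G4=0, G5=0, G6=0, G7=0, G8=1, giving Y1=0, Y2=1. Observed Y1=1, Y2=1.
Test 1: faults giving observed Y1=1, Y2=1 are {G0 stuck-at-1, G0 inverted output, G5 stuck-at-1, G5 inverted output}.
Test 2 (A=0, B=1, C=0, D=0, E=1): fault-free G0=1, G1=0, G2=1, G3=1, G4=1, G5=0, G6=1, G7=1, G8=1 → Y1=0, Y2=1; observed Y1=0, Y2=0. Eliminates G0 stuck-at-1, G5 stuck-at-1, G5 inverted output.
Only G0 inverted output is consistent with every test.

G0 inverted output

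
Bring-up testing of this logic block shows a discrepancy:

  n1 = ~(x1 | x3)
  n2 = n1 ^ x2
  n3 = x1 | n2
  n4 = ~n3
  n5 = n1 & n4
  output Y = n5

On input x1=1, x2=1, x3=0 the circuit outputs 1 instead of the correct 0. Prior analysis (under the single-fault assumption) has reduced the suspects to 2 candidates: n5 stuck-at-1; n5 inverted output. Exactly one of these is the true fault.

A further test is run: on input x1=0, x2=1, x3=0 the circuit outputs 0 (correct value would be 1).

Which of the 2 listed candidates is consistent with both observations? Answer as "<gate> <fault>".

Evaluate each candidate on input x1=0, x2=1, x3=0:
  n5 stuck-at-1: n1=1, n2=0, n3=0, n4=1, n5=1 [stuck-at-1] → 1 — eliminated
  n5 inverted output: n1=1, n2=0, n3=0, n4=1, n5=0 [inverted output] → 0 — matches
Only n5 inverted output reproduces the observed 0.

n5 inverted output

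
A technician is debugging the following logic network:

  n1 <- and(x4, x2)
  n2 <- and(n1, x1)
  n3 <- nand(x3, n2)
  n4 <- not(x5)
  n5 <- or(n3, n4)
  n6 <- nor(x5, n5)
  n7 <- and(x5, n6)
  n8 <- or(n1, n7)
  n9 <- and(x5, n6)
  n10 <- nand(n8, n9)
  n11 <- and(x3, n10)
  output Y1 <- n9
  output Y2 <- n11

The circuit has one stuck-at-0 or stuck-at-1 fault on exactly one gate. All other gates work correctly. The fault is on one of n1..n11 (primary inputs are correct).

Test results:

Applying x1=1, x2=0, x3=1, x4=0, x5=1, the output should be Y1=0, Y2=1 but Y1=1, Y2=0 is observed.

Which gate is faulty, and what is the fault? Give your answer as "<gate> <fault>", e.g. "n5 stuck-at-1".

Fault-free values for test 1 (x1=1, x2=0, x3=1, x4=0, x5=1): n1=0, n2=0, n3=1, n4=0, n5=1, n6=0, n7=0, n8=0, n9=0, n10=1, n11=1, giving Y1=0, Y2=1. Observed Y1=1, Y2=0.
Test 1: faults giving observed Y1=1, Y2=0 are {n6 stuck-at-1}.
Only n6 stuck-at-1 is consistent with every test.

n6 stuck-at-1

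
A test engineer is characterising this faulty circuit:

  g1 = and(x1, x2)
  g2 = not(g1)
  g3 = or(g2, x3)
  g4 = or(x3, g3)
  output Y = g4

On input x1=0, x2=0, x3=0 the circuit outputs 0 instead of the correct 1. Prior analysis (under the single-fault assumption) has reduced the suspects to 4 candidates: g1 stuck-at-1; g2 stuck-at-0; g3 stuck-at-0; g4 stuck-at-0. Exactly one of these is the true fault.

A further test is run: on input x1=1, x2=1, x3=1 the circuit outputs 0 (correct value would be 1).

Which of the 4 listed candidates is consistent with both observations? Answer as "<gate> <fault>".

g4 stuck-at-0

Evaluate each candidate on input x1=1, x2=1, x3=1:
  g1 stuck-at-1: g1=1 [stuck-at-1], g2=0, g3=1, g4=1 → 1 — eliminated
  g2 stuck-at-0: g1=1, g2=0 [stuck-at-0], g3=1, g4=1 → 1 — eliminated
  g3 stuck-at-0: g1=1, g2=0, g3=0 [stuck-at-0], g4=1 → 1 — eliminated
  g4 stuck-at-0: g1=1, g2=0, g3=1, g4=0 [stuck-at-0] → 0 — matches
Only g4 stuck-at-0 reproduces the observed 0.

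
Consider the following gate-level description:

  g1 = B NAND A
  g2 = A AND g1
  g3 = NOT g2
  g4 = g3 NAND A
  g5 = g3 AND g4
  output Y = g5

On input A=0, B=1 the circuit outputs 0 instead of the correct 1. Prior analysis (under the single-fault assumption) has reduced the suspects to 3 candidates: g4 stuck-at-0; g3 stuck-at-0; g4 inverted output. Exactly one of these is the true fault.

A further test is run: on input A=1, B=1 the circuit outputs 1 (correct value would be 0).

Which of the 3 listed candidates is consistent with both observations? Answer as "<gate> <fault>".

Evaluate each candidate on input A=1, B=1:
  g4 stuck-at-0: g1=0, g2=0, g3=1, g4=0 [stuck-at-0], g5=0 → 0 — eliminated
  g3 stuck-at-0: g1=0, g2=0, g3=0 [stuck-at-0], g4=1, g5=0 → 0 — eliminated
  g4 inverted output: g1=0, g2=0, g3=1, g4=1 [inverted output], g5=1 → 1 — matches
Only g4 inverted output reproduces the observed 1.

g4 inverted output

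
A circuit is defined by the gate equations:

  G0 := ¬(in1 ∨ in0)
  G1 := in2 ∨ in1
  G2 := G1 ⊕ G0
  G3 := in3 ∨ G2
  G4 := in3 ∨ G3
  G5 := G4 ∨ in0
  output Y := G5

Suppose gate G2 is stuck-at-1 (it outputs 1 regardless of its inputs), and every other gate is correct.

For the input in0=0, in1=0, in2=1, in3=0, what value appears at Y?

Propagate with G2 forced: G0=1, G1=1, G2=1 [stuck-at-1], G3=1, G4=1, G5=1.
So Y = 1. (Without the fault it would be 0.)

1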